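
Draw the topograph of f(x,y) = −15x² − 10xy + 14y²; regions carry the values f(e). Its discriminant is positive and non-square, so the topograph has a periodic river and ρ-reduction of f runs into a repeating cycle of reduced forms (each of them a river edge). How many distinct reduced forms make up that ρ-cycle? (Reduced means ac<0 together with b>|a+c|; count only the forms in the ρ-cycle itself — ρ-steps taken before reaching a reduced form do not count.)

D = 940, ⌊√D⌋ = 30
descent: ρ → (14,10,-15)  [lands on river]
river: ρ → (-15,20,9)
river: ρ → (9,16,-19)
river: ρ → (-19,22,6)
river: ρ → (6,26,-11)
river: ρ → (-11,18,14)
ρ-cycle length = 6 (tail of 1 descent step not counted)

6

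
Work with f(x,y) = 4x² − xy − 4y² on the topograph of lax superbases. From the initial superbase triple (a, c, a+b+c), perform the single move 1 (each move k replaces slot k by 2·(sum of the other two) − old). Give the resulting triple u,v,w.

start (4,-4,-1) = (f(1,0),f(0,1),f(1,1))
replace slot 1: 2·((-4)+(-1)) − 4 = -14 → (-14,-4,-1)

-14,-4,-1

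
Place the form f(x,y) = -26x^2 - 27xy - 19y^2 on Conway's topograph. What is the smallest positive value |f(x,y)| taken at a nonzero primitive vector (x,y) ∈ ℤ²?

translate: b→-25 (≡27 mod 52), so (26,27,19)→(26,-25,18)
flip: (26,-25,18)→(18,25,26)
translate: b→-11 (≡25 mod 36), so (18,25,26)→(18,-11,19)
reduced (well bottom): (18,-11,19) with a≤c, −a<b≤a
well minimum |f| = |-18| = 18 (negative-definite)

18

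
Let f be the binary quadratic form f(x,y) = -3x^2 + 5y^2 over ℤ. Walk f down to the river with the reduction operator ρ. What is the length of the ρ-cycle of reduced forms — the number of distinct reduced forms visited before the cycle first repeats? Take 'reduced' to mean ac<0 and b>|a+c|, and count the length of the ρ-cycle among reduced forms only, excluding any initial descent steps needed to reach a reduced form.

D = 60, ⌊√D⌋ = 7
descent: ρ → (5,0,-3)
descent: ρ → (-3,6,2)  [lands on river]
river: ρ → (2,6,-3)
ρ-cycle length = 2 (tail of 2 descent steps not counted)

2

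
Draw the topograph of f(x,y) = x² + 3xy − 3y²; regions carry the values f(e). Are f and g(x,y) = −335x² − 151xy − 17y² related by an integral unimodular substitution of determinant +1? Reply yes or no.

D₁ = 21, D₂ = 21
river cycle of f (length 2): (-3, 3, 1), (1, 3, -3)
river cycle of g (length 2): (-3, 3, 1), (1, 3, -3)
cycles coincide ⇒ equivalent

yes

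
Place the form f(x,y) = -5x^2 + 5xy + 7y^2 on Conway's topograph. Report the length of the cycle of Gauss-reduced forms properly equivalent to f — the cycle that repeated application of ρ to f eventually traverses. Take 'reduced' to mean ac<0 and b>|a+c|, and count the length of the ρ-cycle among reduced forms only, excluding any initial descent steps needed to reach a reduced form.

D = 165, ⌊√D⌋ = 12
river: ρ → (7,9,-3)
river: ρ → (-3,9,7)
river: ρ → (7,5,-5)
river: ρ → (-5,5,7)
ρ-cycle length = 4 (tail of 0 descent steps not counted)

4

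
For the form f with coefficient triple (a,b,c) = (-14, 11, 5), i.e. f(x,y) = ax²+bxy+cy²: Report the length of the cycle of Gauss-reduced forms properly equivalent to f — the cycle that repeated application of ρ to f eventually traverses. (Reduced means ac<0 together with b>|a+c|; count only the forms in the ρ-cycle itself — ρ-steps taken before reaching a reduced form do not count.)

D = 401, ⌊√D⌋ = 20
river: ρ → (5,19,-2)
river: ρ → (-2,17,14)
river: ρ → (14,11,-5)
river: ρ → (-5,19,2)
river: ρ → (2,17,-14)
river: ρ → (-14,11,5)
ρ-cycle length = 6 (tail of 0 descent steps not counted)

6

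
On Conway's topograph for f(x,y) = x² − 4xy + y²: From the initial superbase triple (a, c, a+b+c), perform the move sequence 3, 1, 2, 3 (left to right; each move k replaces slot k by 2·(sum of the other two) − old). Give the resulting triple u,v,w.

start (1,1,-2) = (f(1,0),f(0,1),f(1,1))
replace slot 3: 2·(1+1) − (-2) = 6 → (1,1,6)
replace slot 1: 2·(1+6) − 1 = 13 → (13,1,6)
replace slot 2: 2·(13+6) − 1 = 37 → (13,37,6)
replace slot 3: 2·(13+37) − 6 = 94 → (13,37,94)

13,37,94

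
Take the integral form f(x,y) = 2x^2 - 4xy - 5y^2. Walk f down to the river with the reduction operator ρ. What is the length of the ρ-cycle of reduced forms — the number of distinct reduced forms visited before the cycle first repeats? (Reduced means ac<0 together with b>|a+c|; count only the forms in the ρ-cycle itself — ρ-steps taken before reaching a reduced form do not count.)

D = 56, ⌊√D⌋ = 7
descent: ρ → (-5,4,2)  [lands on river]
river: ρ → (2,4,-5)
river: ρ → (-5,6,1)
river: ρ → (1,6,-5)
ρ-cycle length = 4 (tail of 1 descent step not counted)

4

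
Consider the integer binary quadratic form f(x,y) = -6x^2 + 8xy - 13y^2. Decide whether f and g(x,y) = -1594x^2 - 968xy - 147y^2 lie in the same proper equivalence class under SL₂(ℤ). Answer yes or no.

D₁ = -248, D₂ = -248
f is negative-definite; reduce −f:
−f: translate: b→4 (≡-8 mod 12), so (6,-8,13)→(6,4,11)
−f: reduced (well bottom): (6,4,11) with a≤c, −a<b≤a
flip sign back: reduced form of f is (-6,-4,-11)
g is negative-definite; reduce −g:
−g: flip: (1594,968,147)→(147,-968,1594)
−g: translate: b→-86 (≡-968 mod 294), so (147,-968,1594)→(147,-86,13)
−g: flip: (147,-86,13)→(13,86,147)
−g: translate: b→8 (≡86 mod 26), so (13,86,147)→(13,8,6)
−g: flip: (13,8,6)→(6,-8,13)
−g: translate: b→4 (≡-8 mod 12), so (6,-8,13)→(6,4,11)
−g: reduced (well bottom): (6,4,11) with a≤c, −a<b≤a
flip sign back: reduced form of g is (-6,-4,-11)
reduced forms (-6, -4, -11) vs (-6, -4, -11) ⇒ equivalent

yes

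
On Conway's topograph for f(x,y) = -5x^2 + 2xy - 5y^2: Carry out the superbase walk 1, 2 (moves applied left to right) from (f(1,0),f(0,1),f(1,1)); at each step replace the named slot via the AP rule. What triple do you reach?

start (-5,-5,-8) = (f(1,0),f(0,1),f(1,1))
replace slot 1: 2·((-5)+(-8)) − (-5) = -21 → (-21,-5,-8)
replace slot 2: 2·((-21)+(-8)) − (-5) = -53 → (-21,-53,-8)

-21,-53,-8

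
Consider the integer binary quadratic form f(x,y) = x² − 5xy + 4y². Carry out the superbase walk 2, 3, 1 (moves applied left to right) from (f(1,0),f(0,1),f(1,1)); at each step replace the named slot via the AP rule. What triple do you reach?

start (1,4,0) = (f(1,0),f(0,1),f(1,1))
replace slot 2: 2·(1+0) − 4 = -2 → (1,-2,0)
replace slot 3: 2·(1+(-2)) − 0 = -2 → (1,-2,-2)
replace slot 1: 2·((-2)+(-2)) − 1 = -9 → (-9,-2,-2)

-9,-2,-2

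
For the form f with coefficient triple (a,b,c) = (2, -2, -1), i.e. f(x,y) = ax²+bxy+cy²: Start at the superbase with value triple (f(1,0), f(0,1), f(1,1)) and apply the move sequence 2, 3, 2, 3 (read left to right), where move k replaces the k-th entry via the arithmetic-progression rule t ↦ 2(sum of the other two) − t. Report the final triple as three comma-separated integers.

start (2,-1,-1) = (f(1,0),f(0,1),f(1,1))
replace slot 2: 2·(2+(-1)) − (-1) = 3 → (2,3,-1)
replace slot 3: 2·(2+3) − (-1) = 11 → (2,3,11)
replace slot 2: 2·(2+11) − 3 = 23 → (2,23,11)
replace slot 3: 2·(2+23) − 11 = 39 → (2,23,39)

2,23,39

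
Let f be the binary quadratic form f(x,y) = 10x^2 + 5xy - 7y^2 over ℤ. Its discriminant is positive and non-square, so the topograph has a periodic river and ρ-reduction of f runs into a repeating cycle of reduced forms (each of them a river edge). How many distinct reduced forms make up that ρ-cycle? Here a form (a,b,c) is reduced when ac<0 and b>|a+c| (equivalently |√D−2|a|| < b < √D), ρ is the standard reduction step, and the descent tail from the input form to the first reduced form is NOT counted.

D = 305, ⌊√D⌋ = 17
river: ρ → (-7,9,8)
river: ρ → (8,7,-8)
river: ρ → (-8,9,7)
river: ρ → (7,5,-10)
river: ρ → (-10,15,2)
river: ρ → (2,17,-2)
river: ρ → (-2,15,10)
river: ρ → (10,5,-7)
ρ-cycle length = 8 (tail of 0 descent steps not counted)

8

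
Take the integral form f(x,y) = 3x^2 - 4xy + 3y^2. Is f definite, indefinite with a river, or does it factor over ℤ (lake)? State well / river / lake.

D = b²−4ac = (-4)² − 4·3·3 = -20
D < 0 ⇒ definite ⇒ every region one sign ⇒ single well

well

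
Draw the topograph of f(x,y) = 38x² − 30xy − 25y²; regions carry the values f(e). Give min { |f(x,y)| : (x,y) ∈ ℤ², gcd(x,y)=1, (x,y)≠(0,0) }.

descent: ρ → (-25,30,38)  [lands on river]
river: ρ → (38,46,-17)
river: ρ → (-17,56,23)
river: ρ → (23,36,-37)
river: ρ → (-37,38,22)
river: ρ → (22,50,-25)
river: ρ → (-25,50,22)
river: ρ → (22,38,-37)
river: ρ → (-37,36,23)
river: ρ → (23,56,-17)
river: ρ → (-17,46,38)
river: ρ → (38,30,-25)
river: ρ → (-25,20,43)
river: ρ → (43,66,-2)
river: ρ → (-2,66,43)
river: ρ → (43,20,-25)
closes: descent 1, river 16
min |a| on river = 2

2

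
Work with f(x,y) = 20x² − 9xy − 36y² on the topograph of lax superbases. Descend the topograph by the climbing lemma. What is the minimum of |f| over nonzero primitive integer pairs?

descent: ρ → (-36,9,20)
descent: ρ → (20,31,-25)  [lands on river]
river: ρ → (-25,19,26)
river: ρ → (26,33,-18)
river: ρ → (-18,39,20)
river: ρ → (20,41,-16)
river: ρ → (-16,23,38)
river: ρ → (38,53,-1)
river: ρ → (-1,53,38)
river: ρ → (38,23,-16)
river: ρ → (-16,41,20)
river: ρ → (20,39,-18)
river: ρ → (-18,33,26)
river: ρ → (26,19,-25)
river: ρ → (-25,31,20)
river: ρ → (20,49,-7)
river: ρ → (-7,49,20)
closes: descent 2, river 16
min |a| on river = 1

1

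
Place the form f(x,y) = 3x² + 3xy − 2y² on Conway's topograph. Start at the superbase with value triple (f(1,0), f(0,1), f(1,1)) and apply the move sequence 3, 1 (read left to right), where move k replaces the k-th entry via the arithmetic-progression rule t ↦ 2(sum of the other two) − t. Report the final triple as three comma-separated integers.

start (3,-2,4) = (f(1,0),f(0,1),f(1,1))
replace slot 3: 2·(3+(-2)) − 4 = -2 → (3,-2,-2)
replace slot 1: 2·((-2)+(-2)) − 3 = -11 → (-11,-2,-2)

-11,-2,-2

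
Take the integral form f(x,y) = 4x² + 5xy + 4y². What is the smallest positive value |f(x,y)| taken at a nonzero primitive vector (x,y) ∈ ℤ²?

translate: b→-3 (≡5 mod 8), so (4,5,4)→(4,-3,3)
flip: (4,-3,3)→(3,3,4)
reduced (well bottom): (3,3,4) with a≤c, −a<b≤a
well minimum = a = 3

3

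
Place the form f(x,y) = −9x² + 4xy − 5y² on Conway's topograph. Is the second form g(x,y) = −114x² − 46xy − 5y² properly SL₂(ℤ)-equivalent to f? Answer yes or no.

D₁ = -164, D₂ = -164
f is negative-definite; reduce −f:
−f: flip: (9,-4,5)→(5,4,9)
−f: reduced (well bottom): (5,4,9) with a≤c, −a<b≤a
flip sign back: reduced form of f is (-5,-4,-9)
g is negative-definite; reduce −g:
−g: flip: (114,46,5)→(5,-46,114)
−g: translate: b→4 (≡-46 mod 10), so (5,-46,114)→(5,4,9)
−g: reduced (well bottom): (5,4,9) with a≤c, −a<b≤a
flip sign back: reduced form of g is (-5,-4,-9)
reduced forms (-5, -4, -9) vs (-5, -4, -9) ⇒ equivalent

yes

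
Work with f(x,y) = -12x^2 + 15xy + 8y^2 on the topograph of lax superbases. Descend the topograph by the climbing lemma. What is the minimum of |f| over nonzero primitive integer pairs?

river: ρ → (8,17,-10)
river: ρ → (-10,23,2)
river: ρ → (2,21,-21)
river: ρ → (-21,21,2)
river: ρ → (2,23,-10)
river: ρ → (-10,17,8)
river: ρ → (8,15,-12)
river: ρ → (-12,9,11)
river: ρ → (11,13,-10)
river: ρ → (-10,7,14)
river: ρ → (14,21,-3)
river: ρ → (-3,21,14)
river: ρ → (14,7,-10)
river: ρ → (-10,13,11)
river: ρ → (11,9,-12)
river: ρ → (-12,15,8)
closes: descent 0, river 16
min |a| on river = 2

2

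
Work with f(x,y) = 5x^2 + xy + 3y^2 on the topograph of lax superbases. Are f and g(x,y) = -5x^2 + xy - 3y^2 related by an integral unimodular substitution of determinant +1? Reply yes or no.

D₁ = -59, D₂ = -59
f: flip: (5,1,3)→(3,-1,5)
f: reduced (well bottom): (3,-1,5) with a≤c, −a<b≤a
g is negative-definite; reduce −g:
−g: flip: (5,-1,3)→(3,1,5)
−g: reduced (well bottom): (3,1,5) with a≤c, −a<b≤a
flip sign back: reduced form of g is (-3,-1,-5)
reduced forms (3, -1, 5) vs (-3, -1, -5) ⇒ inequivalent

no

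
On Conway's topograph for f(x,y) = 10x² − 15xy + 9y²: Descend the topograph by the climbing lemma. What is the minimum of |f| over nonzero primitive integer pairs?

translate: b→5 (≡-15 mod 20), so (10,-15,9)→(10,5,4)
flip: (10,5,4)→(4,-5,10)
translate: b→3 (≡-5 mod 8), so (4,-5,10)→(4,3,9)
reduced (well bottom): (4,3,9) with a≤c, −a<b≤a
well minimum = a = 4

4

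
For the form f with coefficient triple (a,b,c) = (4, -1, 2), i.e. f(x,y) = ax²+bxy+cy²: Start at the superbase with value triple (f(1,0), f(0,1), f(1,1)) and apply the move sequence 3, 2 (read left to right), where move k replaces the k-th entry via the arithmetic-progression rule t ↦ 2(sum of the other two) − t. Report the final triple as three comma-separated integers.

start (4,2,5) = (f(1,0),f(0,1),f(1,1))
replace slot 3: 2·(4+2) − 5 = 7 → (4,2,7)
replace slot 2: 2·(4+7) − 2 = 20 → (4,20,7)

4,20,7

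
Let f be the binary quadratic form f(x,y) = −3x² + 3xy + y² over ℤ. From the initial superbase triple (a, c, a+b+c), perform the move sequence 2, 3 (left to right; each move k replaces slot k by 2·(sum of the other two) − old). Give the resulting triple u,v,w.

start (-3,1,1) = (f(1,0),f(0,1),f(1,1))
replace slot 2: 2·((-3)+1) − 1 = -5 → (-3,-5,1)
replace slot 3: 2·((-3)+(-5)) − 1 = -17 → (-3,-5,-17)

-3,-5,-17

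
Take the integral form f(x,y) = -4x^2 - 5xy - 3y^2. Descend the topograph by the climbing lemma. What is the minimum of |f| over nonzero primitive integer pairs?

translate: b→-3 (≡5 mod 8), so (4,5,3)→(4,-3,2)
flip: (4,-3,2)→(2,3,4)
translate: b→-1 (≡3 mod 4), so (2,3,4)→(2,-1,3)
reduced (well bottom): (2,-1,3) with a≤c, −a<b≤a
well minimum |f| = |-2| = 2 (negative-definite)

2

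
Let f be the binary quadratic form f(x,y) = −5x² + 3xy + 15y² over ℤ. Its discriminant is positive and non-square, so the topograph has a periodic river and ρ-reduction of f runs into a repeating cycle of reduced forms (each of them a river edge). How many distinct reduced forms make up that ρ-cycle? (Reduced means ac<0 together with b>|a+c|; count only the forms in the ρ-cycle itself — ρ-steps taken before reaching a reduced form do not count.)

D = 309, ⌊√D⌋ = 17
descent: ρ → (15,-3,-5)
descent: ρ → (-5,13,7)  [lands on river]
river: ρ → (7,15,-3)
river: ρ → (-3,15,7)
river: ρ → (7,13,-5)
river: ρ → (-5,17,1)
river: ρ → (1,17,-5)
ρ-cycle length = 6 (tail of 2 descent steps not counted)

6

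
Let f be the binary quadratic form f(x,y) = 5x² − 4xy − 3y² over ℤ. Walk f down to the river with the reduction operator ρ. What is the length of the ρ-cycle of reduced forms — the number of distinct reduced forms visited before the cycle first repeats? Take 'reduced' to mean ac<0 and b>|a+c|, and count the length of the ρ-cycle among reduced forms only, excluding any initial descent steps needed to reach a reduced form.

D = 76, ⌊√D⌋ = 8
descent: ρ → (-3,4,5)  [lands on river]
river: ρ → (5,6,-2)
river: ρ → (-2,6,5)
river: ρ → (5,4,-3)
river: ρ → (-3,8,1)
river: ρ → (1,8,-3)
ρ-cycle length = 6 (tail of 1 descent step not counted)

6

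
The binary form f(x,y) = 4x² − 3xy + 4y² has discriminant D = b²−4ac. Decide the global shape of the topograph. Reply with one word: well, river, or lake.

D = b²−4ac = (-3)² − 4·4·4 = -55
D < 0 ⇒ definite ⇒ every region one sign ⇒ single well

well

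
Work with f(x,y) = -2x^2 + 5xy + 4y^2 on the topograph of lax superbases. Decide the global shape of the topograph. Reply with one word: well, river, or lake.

D = b²−4ac = 5² − 4·(-2)·4 = 57
D > 0 non-square ⇒ indefinite ⇒ periodic river

river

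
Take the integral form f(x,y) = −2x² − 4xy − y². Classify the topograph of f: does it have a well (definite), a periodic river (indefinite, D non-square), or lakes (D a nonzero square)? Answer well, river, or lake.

D = b²−4ac = (-4)² − 4·(-2)·(-1) = 8
D > 0 non-square ⇒ indefinite ⇒ periodic river

river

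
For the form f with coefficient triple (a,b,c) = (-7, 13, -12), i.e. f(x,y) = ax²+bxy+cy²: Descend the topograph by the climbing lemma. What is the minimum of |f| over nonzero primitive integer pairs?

translate: b→1 (≡-13 mod 14), so (7,-13,12)→(7,1,6)
flip: (7,1,6)→(6,-1,7)
reduced (well bottom): (6,-1,7) with a≤c, −a<b≤a
well minimum |f| = |-6| = 6 (negative-definite)

6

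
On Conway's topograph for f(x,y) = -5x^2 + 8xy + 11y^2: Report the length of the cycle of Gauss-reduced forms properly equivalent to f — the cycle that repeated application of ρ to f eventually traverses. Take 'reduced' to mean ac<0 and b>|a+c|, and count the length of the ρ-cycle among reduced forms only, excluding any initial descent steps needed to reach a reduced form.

D = 284, ⌊√D⌋ = 16
river: ρ → (11,14,-2)
river: ρ → (-2,14,11)
river: ρ → (11,8,-5)
river: ρ → (-5,12,7)
river: ρ → (7,16,-1)
river: ρ → (-1,16,7)
river: ρ → (7,12,-5)
river: ρ → (-5,8,11)
ρ-cycle length = 8 (tail of 0 descent steps not counted)

8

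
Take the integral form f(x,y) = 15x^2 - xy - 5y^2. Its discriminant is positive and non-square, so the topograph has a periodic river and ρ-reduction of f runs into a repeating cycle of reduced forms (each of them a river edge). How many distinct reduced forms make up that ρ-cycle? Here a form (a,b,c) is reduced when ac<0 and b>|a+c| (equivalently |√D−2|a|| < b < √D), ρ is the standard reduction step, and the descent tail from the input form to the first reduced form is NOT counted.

D = 301, ⌊√D⌋ = 17
descent: ρ → (-5,11,9)  [lands on river]
river: ρ → (9,7,-7)
river: ρ → (-7,7,9)
river: ρ → (9,11,-5)
river: ρ → (-5,9,11)
river: ρ → (11,13,-3)
river: ρ → (-3,17,1)
river: ρ → (1,17,-3)
river: ρ → (-3,13,11)
river: ρ → (11,9,-5)
ρ-cycle length = 10 (tail of 1 descent step not counted)

10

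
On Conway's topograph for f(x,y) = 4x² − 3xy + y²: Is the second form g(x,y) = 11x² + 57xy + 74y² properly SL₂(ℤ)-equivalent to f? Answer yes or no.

D₁ = -7, D₂ = -7
f: flip: (4,-3,1)→(1,3,4)
f: translate: b→1 (≡3 mod 2), so (1,3,4)→(1,1,2)
f: reduced (well bottom): (1,1,2) with a≤c, −a<b≤a
g: translate: b→-9 (≡57 mod 22), so (11,57,74)→(11,-9,2)
g: flip: (11,-9,2)→(2,9,11)
g: translate: b→1 (≡9 mod 4), so (2,9,11)→(2,1,1)
g: flip: (2,1,1)→(1,-1,2)
g: translate: b→1 (≡-1 mod 2), so (1,-1,2)→(1,1,2)
g: reduced (well bottom): (1,1,2) with a≤c, −a<b≤a
reduced forms (1, 1, 2) vs (1, 1, 2) ⇒ equivalent

yes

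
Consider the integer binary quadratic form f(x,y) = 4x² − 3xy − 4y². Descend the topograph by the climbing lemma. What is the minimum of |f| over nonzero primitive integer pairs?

descent: ρ → (-4,3,4)  [lands on river]
river: ρ → (4,5,-3)
river: ρ → (-3,7,2)
river: ρ → (2,5,-6)
river: ρ → (-6,7,1)
river: ρ → (1,7,-6)
river: ρ → (-6,5,2)
river: ρ → (2,7,-3)
river: ρ → (-3,5,4)
river: ρ → (4,3,-4)
river: ρ → (-4,5,3)
river: ρ → (3,7,-2)
river: ρ → (-2,5,6)
river: ρ → (6,7,-1)
river: ρ → (-1,7,6)
river: ρ → (6,5,-2)
river: ρ → (-2,7,3)
river: ρ → (3,5,-4)
closes: descent 1, river 18
min |a| on river = 1

1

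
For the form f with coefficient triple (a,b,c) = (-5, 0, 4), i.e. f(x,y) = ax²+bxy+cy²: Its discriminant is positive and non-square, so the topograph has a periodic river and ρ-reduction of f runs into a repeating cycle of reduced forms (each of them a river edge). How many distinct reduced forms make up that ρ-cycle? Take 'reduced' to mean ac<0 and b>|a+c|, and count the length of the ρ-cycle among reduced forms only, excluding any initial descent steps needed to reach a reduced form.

D = 80, ⌊√D⌋ = 8
descent: ρ → (4,8,-1)  [lands on river]
river: ρ → (-1,8,4)
ρ-cycle length = 2 (tail of 1 descent step not counted)

2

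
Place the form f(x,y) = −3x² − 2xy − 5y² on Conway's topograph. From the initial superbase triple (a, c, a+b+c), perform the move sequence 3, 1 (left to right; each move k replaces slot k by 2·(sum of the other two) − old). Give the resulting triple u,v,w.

start (-3,-5,-10) = (f(1,0),f(0,1),f(1,1))
replace slot 3: 2·((-3)+(-5)) − (-10) = -6 → (-3,-5,-6)
replace slot 1: 2·((-5)+(-6)) − (-3) = -19 → (-19,-5,-6)

-19,-5,-6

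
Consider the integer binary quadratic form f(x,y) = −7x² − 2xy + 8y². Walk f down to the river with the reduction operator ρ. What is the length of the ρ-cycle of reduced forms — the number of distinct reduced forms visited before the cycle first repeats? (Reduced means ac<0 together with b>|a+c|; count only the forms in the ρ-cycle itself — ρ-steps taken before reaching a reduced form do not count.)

D = 228, ⌊√D⌋ = 15
descent: ρ → (8,2,-7)  [lands on river]
river: ρ → (-7,12,3)
river: ρ → (3,12,-7)
river: ρ → (-7,2,8)
river: ρ → (8,14,-1)
river: ρ → (-1,14,8)
ρ-cycle length = 6 (tail of 1 descent step not counted)

6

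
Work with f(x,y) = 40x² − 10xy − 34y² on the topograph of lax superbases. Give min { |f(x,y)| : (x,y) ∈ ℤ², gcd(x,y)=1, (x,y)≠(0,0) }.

descent: ρ → (-34,10,40)  [lands on river]
river: ρ → (40,70,-4)
river: ρ → (-4,74,4)
river: ρ → (4,70,-40)
river: ρ → (-40,10,34)
river: ρ → (34,58,-16)
river: ρ → (-16,70,10)
river: ρ → (10,70,-16)
river: ρ → (-16,58,34)
river: ρ → (34,10,-40)
river: ρ → (-40,70,4)
river: ρ → (4,74,-4)
river: ρ → (-4,70,40)
river: ρ → (40,10,-34)
river: ρ → (-34,58,16)
river: ρ → (16,70,-10)
river: ρ → (-10,70,16)
river: ρ → (16,58,-34)
closes: descent 1, river 18
min |a| on river = 4

4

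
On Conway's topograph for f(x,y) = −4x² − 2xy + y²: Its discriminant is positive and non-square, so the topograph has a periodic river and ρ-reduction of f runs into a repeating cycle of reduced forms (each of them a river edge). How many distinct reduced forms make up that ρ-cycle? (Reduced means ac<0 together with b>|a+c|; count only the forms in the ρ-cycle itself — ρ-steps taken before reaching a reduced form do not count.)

D = 20, ⌊√D⌋ = 4
descent: ρ → (1,4,-1)  [lands on river]
river: ρ → (-1,4,1)
ρ-cycle length = 2 (tail of 1 descent step not counted)

2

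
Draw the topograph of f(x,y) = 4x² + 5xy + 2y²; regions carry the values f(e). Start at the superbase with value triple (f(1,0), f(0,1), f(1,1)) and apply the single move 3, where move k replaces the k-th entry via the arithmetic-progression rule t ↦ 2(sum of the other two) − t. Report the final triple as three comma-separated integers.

start (4,2,11) = (f(1,0),f(0,1),f(1,1))
replace slot 3: 2·(4+2) − 11 = 1 → (4,2,1)

4,2,1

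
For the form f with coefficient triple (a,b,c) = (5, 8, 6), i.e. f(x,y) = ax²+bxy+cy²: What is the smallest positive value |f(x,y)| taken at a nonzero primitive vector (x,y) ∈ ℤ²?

translate: b→-2 (≡8 mod 10), so (5,8,6)→(5,-2,3)
flip: (5,-2,3)→(3,2,5)
reduced (well bottom): (3,2,5) with a≤c, −a<b≤a
well minimum = a = 3

3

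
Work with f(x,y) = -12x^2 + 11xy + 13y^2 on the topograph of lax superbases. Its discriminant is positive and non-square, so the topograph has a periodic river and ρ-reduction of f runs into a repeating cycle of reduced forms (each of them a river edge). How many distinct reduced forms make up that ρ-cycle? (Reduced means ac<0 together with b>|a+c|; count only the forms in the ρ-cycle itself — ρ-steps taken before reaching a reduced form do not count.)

D = 745, ⌊√D⌋ = 27
river: ρ → (13,15,-10)
river: ρ → (-10,25,3)
river: ρ → (3,23,-18)
river: ρ → (-18,13,8)
river: ρ → (8,19,-12)
river: ρ → (-12,5,15)
river: ρ → (15,25,-2)
river: ρ → (-2,27,2)
river: ρ → (2,25,-15)
river: ρ → (-15,5,12)
river: ρ → (12,19,-8)
river: ρ → (-8,13,18)
river: ρ → (18,23,-3)
river: ρ → (-3,25,10)
river: ρ → (10,15,-13)
river: ρ → (-13,11,12)
river: ρ → (12,13,-12)
river: ρ → (-12,11,13)
ρ-cycle length = 18 (tail of 0 descent steps not counted)

18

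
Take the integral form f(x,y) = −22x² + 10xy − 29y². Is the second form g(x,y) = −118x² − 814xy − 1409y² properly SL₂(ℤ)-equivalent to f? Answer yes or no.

D₁ = -2452, D₂ = -2452
f is negative-definite; reduce −f:
−f: reduced (well bottom): (22,-10,29) with a≤c, −a<b≤a
flip sign back: reduced form of f is (-22,10,-29)
g is negative-definite; reduce −g:
−g: translate: b→106 (≡814 mod 236), so (118,814,1409)→(118,106,29)
−g: flip: (118,106,29)→(29,-106,118)
−g: translate: b→10 (≡-106 mod 58), so (29,-106,118)→(29,10,22)
−g: flip: (29,10,22)→(22,-10,29)
−g: reduced (well bottom): (22,-10,29) with a≤c, −a<b≤a
flip sign back: reduced form of g is (-22,10,-29)
reduced forms (-22, 10, -29) vs (-22, 10, -29) ⇒ equivalent

yes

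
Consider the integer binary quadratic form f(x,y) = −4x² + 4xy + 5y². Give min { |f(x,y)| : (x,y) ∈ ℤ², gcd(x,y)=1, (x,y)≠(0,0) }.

river: ρ → (5,6,-3)
river: ρ → (-3,6,5)
river: ρ → (5,4,-4)
river: ρ → (-4,4,5)
closes: descent 0, river 4
min |a| on river = 3

3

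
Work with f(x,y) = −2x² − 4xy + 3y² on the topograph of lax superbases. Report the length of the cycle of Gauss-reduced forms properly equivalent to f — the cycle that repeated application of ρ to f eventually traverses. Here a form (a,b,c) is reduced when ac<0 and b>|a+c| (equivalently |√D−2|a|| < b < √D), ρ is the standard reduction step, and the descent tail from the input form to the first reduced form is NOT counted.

D = 40, ⌊√D⌋ = 6
descent: ρ → (3,4,-2)  [lands on river]
river: ρ → (-2,4,3)
river: ρ → (3,2,-3)
river: ρ → (-3,4,2)
river: ρ → (2,4,-3)
river: ρ → (-3,2,3)
ρ-cycle length = 6 (tail of 1 descent step not counted)

6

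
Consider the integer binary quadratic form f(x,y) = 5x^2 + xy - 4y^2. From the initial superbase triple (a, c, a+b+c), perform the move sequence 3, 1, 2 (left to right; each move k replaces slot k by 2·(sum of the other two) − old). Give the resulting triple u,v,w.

start (5,-4,2) = (f(1,0),f(0,1),f(1,1))
replace slot 3: 2·(5+(-4)) − 2 = 0 → (5,-4,0)
replace slot 1: 2·((-4)+0) − 5 = -13 → (-13,-4,0)
replace slot 2: 2·((-13)+0) − (-4) = -22 → (-13,-22,0)

-13,-22,0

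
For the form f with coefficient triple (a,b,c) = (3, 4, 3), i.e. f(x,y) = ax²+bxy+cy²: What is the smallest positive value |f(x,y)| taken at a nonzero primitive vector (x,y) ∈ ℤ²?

translate: b→-2 (≡4 mod 6), so (3,4,3)→(3,-2,2)
flip: (3,-2,2)→(2,2,3)
reduced (well bottom): (2,2,3) with a≤c, −a<b≤a
well minimum = a = 2

2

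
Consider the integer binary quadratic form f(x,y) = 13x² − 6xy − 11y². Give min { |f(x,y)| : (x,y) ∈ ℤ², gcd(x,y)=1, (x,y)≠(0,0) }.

descent: ρ → (-11,6,13)  [lands on river]
river: ρ → (13,20,-4)
river: ρ → (-4,20,13)
river: ρ → (13,6,-11)
river: ρ → (-11,16,8)
river: ρ → (8,16,-11)
closes: descent 1, river 6
min |a| on river = 4

4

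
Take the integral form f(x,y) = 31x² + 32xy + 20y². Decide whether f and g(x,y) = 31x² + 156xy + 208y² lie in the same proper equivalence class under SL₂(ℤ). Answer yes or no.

D₁ = -1456, D₂ = -1456
f: translate: b→-30 (≡32 mod 62), so (31,32,20)→(31,-30,19)
f: flip: (31,-30,19)→(19,30,31)
f: translate: b→-8 (≡30 mod 38), so (19,30,31)→(19,-8,20)
f: reduced (well bottom): (19,-8,20) with a≤c, −a<b≤a
g: translate: b→-30 (≡156 mod 62), so (31,156,208)→(31,-30,19)
g: flip: (31,-30,19)→(19,30,31)
g: translate: b→-8 (≡30 mod 38), so (19,30,31)→(19,-8,20)
g: reduced (well bottom): (19,-8,20) with a≤c, −a<b≤a
reduced forms (19, -8, 20) vs (19, -8, 20) ⇒ equivalent

yes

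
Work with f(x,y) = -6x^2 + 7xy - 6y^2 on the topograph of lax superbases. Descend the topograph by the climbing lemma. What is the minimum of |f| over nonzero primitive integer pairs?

translate: b→5 (≡-7 mod 12), so (6,-7,6)→(6,5,5)
flip: (6,5,5)→(5,-5,6)
translate: b→5 (≡-5 mod 10), so (5,-5,6)→(5,5,6)
reduced (well bottom): (5,5,6) with a≤c, −a<b≤a
well minimum |f| = |-5| = 5 (negative-definite)

5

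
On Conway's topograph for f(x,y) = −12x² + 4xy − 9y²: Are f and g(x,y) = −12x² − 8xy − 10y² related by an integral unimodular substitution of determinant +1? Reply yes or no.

D₁ = -416, D₂ = -416
f is negative-definite; reduce −f:
−f: flip: (12,-4,9)→(9,4,12)
−f: reduced (well bottom): (9,4,12) with a≤c, −a<b≤a
flip sign back: reduced form of f is (-9,-4,-12)
g is negative-definite; reduce −g:
−g: flip: (12,8,10)→(10,-8,12)
−g: reduced (well bottom): (10,-8,12) with a≤c, −a<b≤a
flip sign back: reduced form of g is (-10,8,-12)
reduced forms (-9, -4, -12) vs (-10, 8, -12) ⇒ inequivalent

no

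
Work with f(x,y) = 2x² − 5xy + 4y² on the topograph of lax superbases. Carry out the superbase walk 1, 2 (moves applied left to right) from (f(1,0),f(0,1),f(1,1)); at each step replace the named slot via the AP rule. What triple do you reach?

start (2,4,1) = (f(1,0),f(0,1),f(1,1))
replace slot 1: 2·(4+1) − 2 = 8 → (8,4,1)
replace slot 2: 2·(8+1) − 4 = 14 → (8,14,1)

8,14,1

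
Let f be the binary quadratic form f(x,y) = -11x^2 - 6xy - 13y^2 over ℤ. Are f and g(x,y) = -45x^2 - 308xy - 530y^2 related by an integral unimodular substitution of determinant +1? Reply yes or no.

D₁ = -536, D₂ = -536
f is negative-definite; reduce −f:
−f: reduced (well bottom): (11,6,13) with a≤c, −a<b≤a
flip sign back: reduced form of f is (-11,-6,-13)
g is negative-definite; reduce −g:
−g: translate: b→38 (≡308 mod 90), so (45,308,530)→(45,38,11)
−g: flip: (45,38,11)→(11,-38,45)
−g: translate: b→6 (≡-38 mod 22), so (11,-38,45)→(11,6,13)
−g: reduced (well bottom): (11,6,13) with a≤c, −a<b≤a
flip sign back: reduced form of g is (-11,-6,-13)
reduced forms (-11, -6, -13) vs (-11, -6, -13) ⇒ equivalent

yes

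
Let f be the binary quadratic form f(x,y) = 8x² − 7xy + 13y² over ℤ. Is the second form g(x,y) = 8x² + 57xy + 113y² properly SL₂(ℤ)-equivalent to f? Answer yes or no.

D₁ = -367, D₂ = -367
f: reduced (well bottom): (8,-7,13) with a≤c, −a<b≤a
g: translate: b→-7 (≡57 mod 16), so (8,57,113)→(8,-7,13)
g: reduced (well bottom): (8,-7,13) with a≤c, −a<b≤a
reduced forms (8, -7, 13) vs (8, -7, 13) ⇒ equivalent

yes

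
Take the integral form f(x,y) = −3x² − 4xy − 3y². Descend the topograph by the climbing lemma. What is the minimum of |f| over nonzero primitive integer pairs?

translate: b→-2 (≡4 mod 6), so (3,4,3)→(3,-2,2)
flip: (3,-2,2)→(2,2,3)
reduced (well bottom): (2,2,3) with a≤c, −a<b≤a
well minimum |f| = |-2| = 2 (negative-definite)

2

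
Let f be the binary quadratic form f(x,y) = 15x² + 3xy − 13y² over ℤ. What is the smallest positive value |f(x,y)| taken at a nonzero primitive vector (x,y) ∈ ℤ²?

river: ρ → (-13,23,5)
river: ρ → (5,27,-3)
river: ρ → (-3,27,5)
river: ρ → (5,23,-13)
river: ρ → (-13,3,15)
river: ρ → (15,27,-1)
river: ρ → (-1,27,15)
river: ρ → (15,3,-13)
closes: descent 0, river 8
min |a| on river = 1

1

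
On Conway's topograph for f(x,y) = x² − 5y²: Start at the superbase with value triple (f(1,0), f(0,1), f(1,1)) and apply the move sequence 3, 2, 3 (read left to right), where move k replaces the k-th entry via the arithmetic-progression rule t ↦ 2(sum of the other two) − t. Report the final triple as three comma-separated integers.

start (1,-5,-4) = (f(1,0),f(0,1),f(1,1))
replace slot 3: 2·(1+(-5)) − (-4) = -4 → (1,-5,-4)
replace slot 2: 2·(1+(-4)) − (-5) = -1 → (1,-1,-4)
replace slot 3: 2·(1+(-1)) − (-4) = 4 → (1,-1,4)

1,-1,4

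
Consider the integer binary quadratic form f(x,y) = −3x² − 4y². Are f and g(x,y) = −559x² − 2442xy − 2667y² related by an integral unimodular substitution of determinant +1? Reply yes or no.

D₁ = -48, D₂ = -48
f is negative-definite; reduce −f:
−f: reduced (well bottom): (3,0,4) with a≤c, −a<b≤a
flip sign back: reduced form of f is (-3,0,-4)
g is negative-definite; reduce −g:
−g: translate: b→206 (≡2442 mod 1118), so (559,2442,2667)→(559,206,19)
−g: flip: (559,206,19)→(19,-206,559)
−g: translate: b→-16 (≡-206 mod 38), so (19,-206,559)→(19,-16,4)
−g: flip: (19,-16,4)→(4,16,19)
−g: translate: b→0 (≡16 mod 8), so (4,16,19)→(4,0,3)
−g: flip: (4,0,3)→(3,0,4)
−g: reduced (well bottom): (3,0,4) with a≤c, −a<b≤a
flip sign back: reduced form of g is (-3,0,-4)
reduced forms (-3, 0, -4) vs (-3, 0, -4) ⇒ equivalent

yes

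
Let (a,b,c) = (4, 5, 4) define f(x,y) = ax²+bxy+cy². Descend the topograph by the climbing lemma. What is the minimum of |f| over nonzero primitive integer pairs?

translate: b→-3 (≡5 mod 8), so (4,5,4)→(4,-3,3)
flip: (4,-3,3)→(3,3,4)
reduced (well bottom): (3,3,4) with a≤c, −a<b≤a
well minimum = a = 3

3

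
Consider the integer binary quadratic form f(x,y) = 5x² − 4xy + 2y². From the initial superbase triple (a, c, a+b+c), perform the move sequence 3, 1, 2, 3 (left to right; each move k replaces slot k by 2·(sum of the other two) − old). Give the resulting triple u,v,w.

start (5,2,3) = (f(1,0),f(0,1),f(1,1))
replace slot 3: 2·(5+2) − 3 = 11 → (5,2,11)
replace slot 1: 2·(2+11) − 5 = 21 → (21,2,11)
replace slot 2: 2·(21+11) − 2 = 62 → (21,62,11)
replace slot 3: 2·(21+62) − 11 = 155 → (21,62,155)

21,62,155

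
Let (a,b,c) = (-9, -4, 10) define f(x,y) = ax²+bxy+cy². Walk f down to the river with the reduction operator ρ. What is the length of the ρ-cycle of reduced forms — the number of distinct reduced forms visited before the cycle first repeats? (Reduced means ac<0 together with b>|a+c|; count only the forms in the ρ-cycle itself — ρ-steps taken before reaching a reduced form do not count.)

D = 376, ⌊√D⌋ = 19
descent: ρ → (10,4,-9)  [lands on river]
river: ρ → (-9,14,5)
river: ρ → (5,16,-6)
river: ρ → (-6,8,13)
river: ρ → (13,18,-1)
river: ρ → (-1,18,13)
river: ρ → (13,8,-6)
river: ρ → (-6,16,5)
river: ρ → (5,14,-9)
river: ρ → (-9,4,10)
river: ρ → (10,16,-3)
river: ρ → (-3,14,15)
river: ρ → (15,16,-2)
river: ρ → (-2,16,15)
river: ρ → (15,14,-3)
river: ρ → (-3,16,10)
ρ-cycle length = 16 (tail of 1 descent step not counted)

16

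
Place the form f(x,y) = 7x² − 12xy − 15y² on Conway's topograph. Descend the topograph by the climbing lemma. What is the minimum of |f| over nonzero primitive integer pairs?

descent: ρ → (-15,12,7)  [lands on river]
river: ρ → (7,16,-11)
river: ρ → (-11,6,12)
river: ρ → (12,18,-5)
river: ρ → (-5,22,4)
river: ρ → (4,18,-15)
closes: descent 1, river 6
min |a| on river = 4

4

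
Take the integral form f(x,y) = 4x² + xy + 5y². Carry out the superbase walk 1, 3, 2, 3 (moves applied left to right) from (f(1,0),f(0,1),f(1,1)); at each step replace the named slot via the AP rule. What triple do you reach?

start (4,5,10) = (f(1,0),f(0,1),f(1,1))
replace slot 1: 2·(5+10) − 4 = 26 → (26,5,10)
replace slot 3: 2·(26+5) − 10 = 52 → (26,5,52)
replace slot 2: 2·(26+52) − 5 = 151 → (26,151,52)
replace slot 3: 2·(26+151) − 52 = 302 → (26,151,302)

26,151,302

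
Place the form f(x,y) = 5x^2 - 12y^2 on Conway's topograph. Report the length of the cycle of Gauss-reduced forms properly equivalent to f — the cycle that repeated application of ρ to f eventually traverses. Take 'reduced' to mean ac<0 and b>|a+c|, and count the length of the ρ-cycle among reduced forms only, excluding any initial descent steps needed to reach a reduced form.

D = 240, ⌊√D⌋ = 15
descent: ρ → (-12,0,5)
descent: ρ → (5,10,-7)  [lands on river]
river: ρ → (-7,4,8)
river: ρ → (8,12,-3)
river: ρ → (-3,12,8)
river: ρ → (8,4,-7)
river: ρ → (-7,10,5)
ρ-cycle length = 6 (tail of 2 descent steps not counted)

6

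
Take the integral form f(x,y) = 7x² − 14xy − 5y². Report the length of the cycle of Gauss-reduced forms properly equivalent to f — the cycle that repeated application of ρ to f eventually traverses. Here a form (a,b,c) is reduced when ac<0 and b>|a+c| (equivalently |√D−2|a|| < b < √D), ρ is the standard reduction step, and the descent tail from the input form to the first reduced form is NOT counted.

D = 336, ⌊√D⌋ = 18
descent: ρ → (-5,14,7)  [lands on river]
river: ρ → (7,14,-5)
river: ρ → (-5,16,4)
river: ρ → (4,16,-5)
ρ-cycle length = 4 (tail of 1 descent step not counted)

4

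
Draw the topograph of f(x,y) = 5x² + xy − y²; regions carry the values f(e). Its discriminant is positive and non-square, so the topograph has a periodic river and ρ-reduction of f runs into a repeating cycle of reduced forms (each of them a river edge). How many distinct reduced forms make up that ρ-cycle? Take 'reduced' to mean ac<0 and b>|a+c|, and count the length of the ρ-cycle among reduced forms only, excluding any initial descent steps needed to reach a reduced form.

D = 21, ⌊√D⌋ = 4
descent: ρ → (-1,3,3)  [lands on river]
river: ρ → (3,3,-1)
ρ-cycle length = 2 (tail of 1 descent step not counted)

2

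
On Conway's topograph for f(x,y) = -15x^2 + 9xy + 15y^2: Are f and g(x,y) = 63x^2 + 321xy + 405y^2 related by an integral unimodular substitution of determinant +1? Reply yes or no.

D₁ = 981, D₂ = 981
river cycle of f (length 14): (15, 21, -9), (-9, 15, 21), (21, 27, -3), (-3, 27, 21), (21, 15, -9), (-9, 21, 15), (15, 9, -15), (-15, 21, 9), (9, 15, -21), (-21, 27, 3), … (4 more)
river cycle of g (length 14): (9, 21, -15), (-15, 9, 15), (15, 21, -9), (-9, 15, 21), (21, 27, -3), (-3, 27, 21), (21, 15, -9), (-9, 21, 15), (15, 9, -15), (-15, 21, 9), … (4 more)
cycles coincide ⇒ equivalent

yes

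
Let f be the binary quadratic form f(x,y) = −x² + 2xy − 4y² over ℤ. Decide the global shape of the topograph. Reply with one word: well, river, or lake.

D = b²−4ac = 2² − 4·(-1)·(-4) = -12
D < 0 ⇒ definite ⇒ every region one sign ⇒ single well

well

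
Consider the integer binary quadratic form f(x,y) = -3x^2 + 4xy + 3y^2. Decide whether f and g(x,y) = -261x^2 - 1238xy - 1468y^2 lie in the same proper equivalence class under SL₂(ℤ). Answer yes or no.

D₁ = 52, D₂ = 52
river cycle of f (length 10): (3, 2, -4), (-4, 6, 1), (1, 6, -4), (-4, 2, 3), (3, 4, -3), (-3, 2, 4), (4, 6, -1), (-1, 6, 4), (4, 2, -3), (-3, 4, 3)
river cycle of g (length 10): (-3, 4, 3), (3, 2, -4), (-4, 6, 1), (1, 6, -4), (-4, 2, 3), (3, 4, -3), (-3, 2, 4), (4, 6, -1), (-1, 6, 4), (4, 2, -3)
cycles coincide ⇒ equivalent

yes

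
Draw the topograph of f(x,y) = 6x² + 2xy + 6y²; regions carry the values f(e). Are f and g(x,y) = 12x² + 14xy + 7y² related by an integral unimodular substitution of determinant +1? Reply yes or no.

D₁ = -140, D₂ = -140
f: reduced (well bottom): (6,2,6) with a≤c, −a<b≤a
g: translate: b→-10 (≡14 mod 24), so (12,14,7)→(12,-10,5)
g: flip: (12,-10,5)→(5,10,12)
g: translate: b→0 (≡10 mod 10), so (5,10,12)→(5,0,7)
g: reduced (well bottom): (5,0,7) with a≤c, −a<b≤a
reduced forms (6, 2, 6) vs (5, 0, 7) ⇒ inequivalent

no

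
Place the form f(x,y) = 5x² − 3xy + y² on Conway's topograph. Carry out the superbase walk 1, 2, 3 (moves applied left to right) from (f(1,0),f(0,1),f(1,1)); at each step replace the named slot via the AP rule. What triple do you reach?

start (5,1,3) = (f(1,0),f(0,1),f(1,1))
replace slot 1: 2·(1+3) − 5 = 3 → (3,1,3)
replace slot 2: 2·(3+3) − 1 = 11 → (3,11,3)
replace slot 3: 2·(3+11) − 3 = 25 → (3,11,25)

3,11,25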